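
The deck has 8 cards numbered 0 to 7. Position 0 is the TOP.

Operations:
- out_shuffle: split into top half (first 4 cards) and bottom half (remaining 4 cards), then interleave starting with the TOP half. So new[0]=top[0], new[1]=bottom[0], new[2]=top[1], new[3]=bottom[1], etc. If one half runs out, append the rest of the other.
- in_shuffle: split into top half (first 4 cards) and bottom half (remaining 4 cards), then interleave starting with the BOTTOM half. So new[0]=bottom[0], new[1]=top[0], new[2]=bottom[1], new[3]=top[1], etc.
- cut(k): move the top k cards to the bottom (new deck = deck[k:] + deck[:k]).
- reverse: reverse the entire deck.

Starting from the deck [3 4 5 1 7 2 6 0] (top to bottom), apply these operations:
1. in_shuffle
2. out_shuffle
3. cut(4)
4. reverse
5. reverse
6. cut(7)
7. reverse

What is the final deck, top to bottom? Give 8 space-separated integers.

After op 1 (in_shuffle): [7 3 2 4 6 5 0 1]
After op 2 (out_shuffle): [7 6 3 5 2 0 4 1]
After op 3 (cut(4)): [2 0 4 1 7 6 3 5]
After op 4 (reverse): [5 3 6 7 1 4 0 2]
After op 5 (reverse): [2 0 4 1 7 6 3 5]
After op 6 (cut(7)): [5 2 0 4 1 7 6 3]
After op 7 (reverse): [3 6 7 1 4 0 2 5]

Answer: 3 6 7 1 4 0 2 5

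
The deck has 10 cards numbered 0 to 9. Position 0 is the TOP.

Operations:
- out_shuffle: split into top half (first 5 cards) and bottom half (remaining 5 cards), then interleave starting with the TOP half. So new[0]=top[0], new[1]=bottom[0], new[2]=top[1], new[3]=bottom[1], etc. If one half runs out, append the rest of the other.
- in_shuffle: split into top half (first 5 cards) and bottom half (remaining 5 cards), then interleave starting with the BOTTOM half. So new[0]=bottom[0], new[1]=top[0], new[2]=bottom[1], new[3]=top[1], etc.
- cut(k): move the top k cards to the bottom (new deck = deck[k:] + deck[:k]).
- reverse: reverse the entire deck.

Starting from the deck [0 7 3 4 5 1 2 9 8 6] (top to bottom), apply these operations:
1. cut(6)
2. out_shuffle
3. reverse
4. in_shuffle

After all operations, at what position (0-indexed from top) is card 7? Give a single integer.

Answer: 6

Derivation:
After op 1 (cut(6)): [2 9 8 6 0 7 3 4 5 1]
After op 2 (out_shuffle): [2 7 9 3 8 4 6 5 0 1]
After op 3 (reverse): [1 0 5 6 4 8 3 9 7 2]
After op 4 (in_shuffle): [8 1 3 0 9 5 7 6 2 4]
Card 7 is at position 6.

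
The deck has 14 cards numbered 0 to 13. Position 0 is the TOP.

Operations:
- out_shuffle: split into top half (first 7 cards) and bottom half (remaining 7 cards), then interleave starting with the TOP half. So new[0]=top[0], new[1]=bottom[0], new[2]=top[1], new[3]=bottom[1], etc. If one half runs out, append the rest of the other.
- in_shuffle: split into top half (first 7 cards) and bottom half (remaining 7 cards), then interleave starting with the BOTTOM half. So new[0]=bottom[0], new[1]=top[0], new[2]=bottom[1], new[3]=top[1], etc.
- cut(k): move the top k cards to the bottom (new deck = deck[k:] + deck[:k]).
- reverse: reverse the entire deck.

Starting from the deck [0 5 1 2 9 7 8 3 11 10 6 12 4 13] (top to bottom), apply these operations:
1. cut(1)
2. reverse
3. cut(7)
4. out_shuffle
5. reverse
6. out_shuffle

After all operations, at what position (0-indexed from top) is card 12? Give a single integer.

After op 1 (cut(1)): [5 1 2 9 7 8 3 11 10 6 12 4 13 0]
After op 2 (reverse): [0 13 4 12 6 10 11 3 8 7 9 2 1 5]
After op 3 (cut(7)): [3 8 7 9 2 1 5 0 13 4 12 6 10 11]
After op 4 (out_shuffle): [3 0 8 13 7 4 9 12 2 6 1 10 5 11]
After op 5 (reverse): [11 5 10 1 6 2 12 9 4 7 13 8 0 3]
After op 6 (out_shuffle): [11 9 5 4 10 7 1 13 6 8 2 0 12 3]
Card 12 is at position 12.

Answer: 12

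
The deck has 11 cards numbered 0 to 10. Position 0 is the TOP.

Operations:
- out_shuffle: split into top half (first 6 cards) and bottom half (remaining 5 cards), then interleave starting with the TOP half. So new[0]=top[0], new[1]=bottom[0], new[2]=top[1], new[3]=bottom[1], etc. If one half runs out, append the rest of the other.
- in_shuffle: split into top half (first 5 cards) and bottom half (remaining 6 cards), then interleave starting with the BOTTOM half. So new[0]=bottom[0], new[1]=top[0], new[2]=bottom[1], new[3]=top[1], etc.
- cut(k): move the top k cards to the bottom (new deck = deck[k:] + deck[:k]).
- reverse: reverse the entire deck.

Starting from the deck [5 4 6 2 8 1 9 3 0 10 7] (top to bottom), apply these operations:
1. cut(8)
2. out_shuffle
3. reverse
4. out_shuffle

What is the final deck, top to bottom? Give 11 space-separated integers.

After op 1 (cut(8)): [0 10 7 5 4 6 2 8 1 9 3]
After op 2 (out_shuffle): [0 2 10 8 7 1 5 9 4 3 6]
After op 3 (reverse): [6 3 4 9 5 1 7 8 10 2 0]
After op 4 (out_shuffle): [6 7 3 8 4 10 9 2 5 0 1]

Answer: 6 7 3 8 4 10 9 2 5 0 1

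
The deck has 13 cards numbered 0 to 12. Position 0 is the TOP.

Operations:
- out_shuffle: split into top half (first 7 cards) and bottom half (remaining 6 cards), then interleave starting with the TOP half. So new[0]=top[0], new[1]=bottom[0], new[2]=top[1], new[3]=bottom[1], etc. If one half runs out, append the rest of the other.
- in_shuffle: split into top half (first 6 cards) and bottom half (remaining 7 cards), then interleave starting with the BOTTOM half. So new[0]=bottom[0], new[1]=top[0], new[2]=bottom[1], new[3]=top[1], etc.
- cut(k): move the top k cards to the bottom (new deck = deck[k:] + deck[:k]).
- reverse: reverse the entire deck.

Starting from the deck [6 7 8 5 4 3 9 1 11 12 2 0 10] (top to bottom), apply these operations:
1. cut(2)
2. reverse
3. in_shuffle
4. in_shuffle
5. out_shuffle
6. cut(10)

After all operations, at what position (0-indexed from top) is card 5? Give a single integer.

After op 1 (cut(2)): [8 5 4 3 9 1 11 12 2 0 10 6 7]
After op 2 (reverse): [7 6 10 0 2 12 11 1 9 3 4 5 8]
After op 3 (in_shuffle): [11 7 1 6 9 10 3 0 4 2 5 12 8]
After op 4 (in_shuffle): [3 11 0 7 4 1 2 6 5 9 12 10 8]
After op 5 (out_shuffle): [3 6 11 5 0 9 7 12 4 10 1 8 2]
After op 6 (cut(10)): [1 8 2 3 6 11 5 0 9 7 12 4 10]
Card 5 is at position 6.

Answer: 6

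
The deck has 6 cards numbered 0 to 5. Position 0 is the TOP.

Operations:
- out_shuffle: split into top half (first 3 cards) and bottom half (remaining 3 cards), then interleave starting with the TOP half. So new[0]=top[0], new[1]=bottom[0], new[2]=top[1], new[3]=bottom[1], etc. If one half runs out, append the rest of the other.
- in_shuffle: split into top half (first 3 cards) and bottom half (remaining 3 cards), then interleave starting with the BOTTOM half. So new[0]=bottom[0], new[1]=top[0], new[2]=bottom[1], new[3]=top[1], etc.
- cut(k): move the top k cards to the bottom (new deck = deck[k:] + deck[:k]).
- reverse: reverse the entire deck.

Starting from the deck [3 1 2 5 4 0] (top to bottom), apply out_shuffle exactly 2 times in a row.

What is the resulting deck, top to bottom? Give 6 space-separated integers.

Answer: 3 4 5 2 1 0

Derivation:
After op 1 (out_shuffle): [3 5 1 4 2 0]
After op 2 (out_shuffle): [3 4 5 2 1 0]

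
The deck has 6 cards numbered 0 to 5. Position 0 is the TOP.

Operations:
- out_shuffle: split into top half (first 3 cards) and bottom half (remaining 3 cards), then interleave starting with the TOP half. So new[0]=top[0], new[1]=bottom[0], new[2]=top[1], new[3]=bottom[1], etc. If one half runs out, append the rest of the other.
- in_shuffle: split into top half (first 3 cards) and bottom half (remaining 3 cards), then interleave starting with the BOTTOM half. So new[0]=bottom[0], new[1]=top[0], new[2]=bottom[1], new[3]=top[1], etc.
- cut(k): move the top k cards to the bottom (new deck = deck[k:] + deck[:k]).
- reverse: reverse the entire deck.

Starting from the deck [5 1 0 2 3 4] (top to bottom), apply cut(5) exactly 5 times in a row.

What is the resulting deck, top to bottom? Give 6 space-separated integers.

Answer: 1 0 2 3 4 5

Derivation:
After op 1 (cut(5)): [4 5 1 0 2 3]
After op 2 (cut(5)): [3 4 5 1 0 2]
After op 3 (cut(5)): [2 3 4 5 1 0]
After op 4 (cut(5)): [0 2 3 4 5 1]
After op 5 (cut(5)): [1 0 2 3 4 5]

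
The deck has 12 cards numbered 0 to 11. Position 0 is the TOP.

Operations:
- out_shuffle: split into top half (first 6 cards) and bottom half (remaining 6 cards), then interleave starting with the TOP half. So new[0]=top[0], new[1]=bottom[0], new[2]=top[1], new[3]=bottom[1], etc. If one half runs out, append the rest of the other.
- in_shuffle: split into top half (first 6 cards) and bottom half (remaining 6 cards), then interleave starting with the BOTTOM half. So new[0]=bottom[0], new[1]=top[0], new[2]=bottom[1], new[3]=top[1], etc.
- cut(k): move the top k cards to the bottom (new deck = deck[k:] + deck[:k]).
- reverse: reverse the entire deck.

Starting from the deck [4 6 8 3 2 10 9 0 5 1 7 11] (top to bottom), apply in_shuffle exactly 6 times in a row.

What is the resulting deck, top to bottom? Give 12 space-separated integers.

Answer: 11 7 1 5 0 9 10 2 3 8 6 4

Derivation:
After op 1 (in_shuffle): [9 4 0 6 5 8 1 3 7 2 11 10]
After op 2 (in_shuffle): [1 9 3 4 7 0 2 6 11 5 10 8]
After op 3 (in_shuffle): [2 1 6 9 11 3 5 4 10 7 8 0]
After op 4 (in_shuffle): [5 2 4 1 10 6 7 9 8 11 0 3]
After op 5 (in_shuffle): [7 5 9 2 8 4 11 1 0 10 3 6]
After op 6 (in_shuffle): [11 7 1 5 0 9 10 2 3 8 6 4]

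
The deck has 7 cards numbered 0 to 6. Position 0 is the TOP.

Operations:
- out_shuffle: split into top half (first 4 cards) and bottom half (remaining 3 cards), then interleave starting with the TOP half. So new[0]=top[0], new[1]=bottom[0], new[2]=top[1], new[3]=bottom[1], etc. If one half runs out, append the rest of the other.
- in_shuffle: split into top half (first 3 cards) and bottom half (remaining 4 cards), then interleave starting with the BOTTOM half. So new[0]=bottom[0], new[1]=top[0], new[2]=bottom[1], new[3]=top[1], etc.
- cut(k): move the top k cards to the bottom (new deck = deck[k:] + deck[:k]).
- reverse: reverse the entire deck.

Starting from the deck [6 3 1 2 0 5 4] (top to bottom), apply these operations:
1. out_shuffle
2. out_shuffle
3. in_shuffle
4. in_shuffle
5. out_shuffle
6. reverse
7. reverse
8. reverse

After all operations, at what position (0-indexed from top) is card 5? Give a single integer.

Answer: 1

Derivation:
After op 1 (out_shuffle): [6 0 3 5 1 4 2]
After op 2 (out_shuffle): [6 1 0 4 3 2 5]
After op 3 (in_shuffle): [4 6 3 1 2 0 5]
After op 4 (in_shuffle): [1 4 2 6 0 3 5]
After op 5 (out_shuffle): [1 0 4 3 2 5 6]
After op 6 (reverse): [6 5 2 3 4 0 1]
After op 7 (reverse): [1 0 4 3 2 5 6]
After op 8 (reverse): [6 5 2 3 4 0 1]
Card 5 is at position 1.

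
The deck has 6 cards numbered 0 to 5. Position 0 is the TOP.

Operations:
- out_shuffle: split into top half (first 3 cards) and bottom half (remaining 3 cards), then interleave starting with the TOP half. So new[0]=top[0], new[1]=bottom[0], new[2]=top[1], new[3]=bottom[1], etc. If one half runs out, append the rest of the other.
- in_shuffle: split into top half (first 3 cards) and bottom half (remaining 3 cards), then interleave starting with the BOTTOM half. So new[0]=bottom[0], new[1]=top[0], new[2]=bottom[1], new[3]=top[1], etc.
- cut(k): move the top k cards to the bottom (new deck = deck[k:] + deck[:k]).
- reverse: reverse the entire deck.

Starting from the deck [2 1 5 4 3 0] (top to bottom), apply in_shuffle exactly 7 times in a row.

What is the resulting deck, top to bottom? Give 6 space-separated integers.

Answer: 4 2 3 1 0 5

Derivation:
After op 1 (in_shuffle): [4 2 3 1 0 5]
After op 2 (in_shuffle): [1 4 0 2 5 3]
After op 3 (in_shuffle): [2 1 5 4 3 0]
After op 4 (in_shuffle): [4 2 3 1 0 5]
After op 5 (in_shuffle): [1 4 0 2 5 3]
After op 6 (in_shuffle): [2 1 5 4 3 0]
After op 7 (in_shuffle): [4 2 3 1 0 5]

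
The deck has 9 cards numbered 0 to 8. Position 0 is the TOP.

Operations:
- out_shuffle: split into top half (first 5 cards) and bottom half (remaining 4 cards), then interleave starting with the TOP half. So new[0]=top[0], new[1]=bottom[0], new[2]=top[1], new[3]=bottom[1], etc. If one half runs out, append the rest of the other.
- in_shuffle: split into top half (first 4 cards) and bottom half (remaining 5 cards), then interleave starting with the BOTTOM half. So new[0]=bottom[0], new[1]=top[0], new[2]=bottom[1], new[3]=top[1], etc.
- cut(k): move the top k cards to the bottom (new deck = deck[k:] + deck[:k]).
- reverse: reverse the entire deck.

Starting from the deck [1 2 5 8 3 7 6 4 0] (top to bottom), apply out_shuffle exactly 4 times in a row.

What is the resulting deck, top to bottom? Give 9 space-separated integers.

After op 1 (out_shuffle): [1 7 2 6 5 4 8 0 3]
After op 2 (out_shuffle): [1 4 7 8 2 0 6 3 5]
After op 3 (out_shuffle): [1 0 4 6 7 3 8 5 2]
After op 4 (out_shuffle): [1 3 0 8 4 5 6 2 7]

Answer: 1 3 0 8 4 5 6 2 7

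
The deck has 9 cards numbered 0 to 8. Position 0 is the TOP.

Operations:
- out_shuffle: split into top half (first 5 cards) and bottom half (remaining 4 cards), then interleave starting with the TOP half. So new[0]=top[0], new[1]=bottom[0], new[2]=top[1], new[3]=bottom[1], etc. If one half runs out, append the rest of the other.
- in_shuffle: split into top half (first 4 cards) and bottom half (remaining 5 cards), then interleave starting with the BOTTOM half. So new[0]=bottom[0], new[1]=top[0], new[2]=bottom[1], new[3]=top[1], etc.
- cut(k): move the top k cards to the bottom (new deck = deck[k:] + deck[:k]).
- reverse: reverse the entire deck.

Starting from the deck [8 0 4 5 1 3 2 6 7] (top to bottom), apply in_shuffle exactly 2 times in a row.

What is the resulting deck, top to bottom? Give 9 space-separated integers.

Answer: 2 1 4 8 6 3 5 0 7

Derivation:
After op 1 (in_shuffle): [1 8 3 0 2 4 6 5 7]
After op 2 (in_shuffle): [2 1 4 8 6 3 5 0 7]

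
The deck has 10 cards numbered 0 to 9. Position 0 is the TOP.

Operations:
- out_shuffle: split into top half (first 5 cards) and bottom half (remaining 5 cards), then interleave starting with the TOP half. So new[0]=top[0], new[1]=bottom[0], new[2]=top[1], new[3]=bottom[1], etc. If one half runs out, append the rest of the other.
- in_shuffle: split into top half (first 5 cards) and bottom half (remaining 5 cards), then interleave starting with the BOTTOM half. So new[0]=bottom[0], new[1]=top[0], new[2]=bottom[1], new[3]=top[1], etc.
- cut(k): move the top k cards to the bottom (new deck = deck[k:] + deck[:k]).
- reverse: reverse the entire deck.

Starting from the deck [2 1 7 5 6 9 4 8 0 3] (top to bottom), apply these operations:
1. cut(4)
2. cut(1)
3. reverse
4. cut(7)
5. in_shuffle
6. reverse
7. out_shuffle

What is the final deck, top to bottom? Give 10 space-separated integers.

Answer: 5 2 0 4 6 1 3 8 9 7

Derivation:
After op 1 (cut(4)): [6 9 4 8 0 3 2 1 7 5]
After op 2 (cut(1)): [9 4 8 0 3 2 1 7 5 6]
After op 3 (reverse): [6 5 7 1 2 3 0 8 4 9]
After op 4 (cut(7)): [8 4 9 6 5 7 1 2 3 0]
After op 5 (in_shuffle): [7 8 1 4 2 9 3 6 0 5]
After op 6 (reverse): [5 0 6 3 9 2 4 1 8 7]
After op 7 (out_shuffle): [5 2 0 4 6 1 3 8 9 7]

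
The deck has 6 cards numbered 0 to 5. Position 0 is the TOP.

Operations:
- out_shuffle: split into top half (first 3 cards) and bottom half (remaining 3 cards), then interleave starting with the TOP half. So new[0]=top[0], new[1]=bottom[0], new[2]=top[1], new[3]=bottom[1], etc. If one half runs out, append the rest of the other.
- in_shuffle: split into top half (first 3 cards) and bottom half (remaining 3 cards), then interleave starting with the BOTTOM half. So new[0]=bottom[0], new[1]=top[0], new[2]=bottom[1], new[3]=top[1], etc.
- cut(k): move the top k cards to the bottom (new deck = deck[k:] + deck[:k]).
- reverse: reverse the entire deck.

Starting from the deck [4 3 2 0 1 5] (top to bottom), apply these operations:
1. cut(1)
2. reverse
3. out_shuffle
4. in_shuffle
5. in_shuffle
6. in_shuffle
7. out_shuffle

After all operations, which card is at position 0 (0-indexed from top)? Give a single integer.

Answer: 4

Derivation:
After op 1 (cut(1)): [3 2 0 1 5 4]
After op 2 (reverse): [4 5 1 0 2 3]
After op 3 (out_shuffle): [4 0 5 2 1 3]
After op 4 (in_shuffle): [2 4 1 0 3 5]
After op 5 (in_shuffle): [0 2 3 4 5 1]
After op 6 (in_shuffle): [4 0 5 2 1 3]
After op 7 (out_shuffle): [4 2 0 1 5 3]
Position 0: card 4.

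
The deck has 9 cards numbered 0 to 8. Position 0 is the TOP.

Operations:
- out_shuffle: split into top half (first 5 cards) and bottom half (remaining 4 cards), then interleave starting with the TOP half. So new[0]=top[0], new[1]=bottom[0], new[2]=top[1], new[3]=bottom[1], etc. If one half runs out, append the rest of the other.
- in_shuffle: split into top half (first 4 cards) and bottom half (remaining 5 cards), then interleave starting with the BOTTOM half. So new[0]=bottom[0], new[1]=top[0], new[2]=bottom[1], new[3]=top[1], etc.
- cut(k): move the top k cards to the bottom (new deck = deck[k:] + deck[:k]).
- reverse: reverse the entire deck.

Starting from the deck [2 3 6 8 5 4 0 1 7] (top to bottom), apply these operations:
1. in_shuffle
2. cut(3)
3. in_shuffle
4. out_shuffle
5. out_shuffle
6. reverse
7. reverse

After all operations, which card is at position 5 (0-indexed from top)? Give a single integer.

Answer: 4

Derivation:
After op 1 (in_shuffle): [5 2 4 3 0 6 1 8 7]
After op 2 (cut(3)): [3 0 6 1 8 7 5 2 4]
After op 3 (in_shuffle): [8 3 7 0 5 6 2 1 4]
After op 4 (out_shuffle): [8 6 3 2 7 1 0 4 5]
After op 5 (out_shuffle): [8 1 6 0 3 4 2 5 7]
After op 6 (reverse): [7 5 2 4 3 0 6 1 8]
After op 7 (reverse): [8 1 6 0 3 4 2 5 7]
Position 5: card 4.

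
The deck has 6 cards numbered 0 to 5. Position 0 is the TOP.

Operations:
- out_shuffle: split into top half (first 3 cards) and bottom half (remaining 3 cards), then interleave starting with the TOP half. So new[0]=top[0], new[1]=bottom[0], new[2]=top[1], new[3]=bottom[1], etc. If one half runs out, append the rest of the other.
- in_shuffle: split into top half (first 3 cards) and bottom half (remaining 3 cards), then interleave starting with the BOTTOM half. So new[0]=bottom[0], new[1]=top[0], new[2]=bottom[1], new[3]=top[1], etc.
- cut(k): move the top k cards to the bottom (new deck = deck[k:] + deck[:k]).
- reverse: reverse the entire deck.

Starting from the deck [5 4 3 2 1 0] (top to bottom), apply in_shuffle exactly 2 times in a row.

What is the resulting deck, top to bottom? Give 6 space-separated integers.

After op 1 (in_shuffle): [2 5 1 4 0 3]
After op 2 (in_shuffle): [4 2 0 5 3 1]

Answer: 4 2 0 5 3 1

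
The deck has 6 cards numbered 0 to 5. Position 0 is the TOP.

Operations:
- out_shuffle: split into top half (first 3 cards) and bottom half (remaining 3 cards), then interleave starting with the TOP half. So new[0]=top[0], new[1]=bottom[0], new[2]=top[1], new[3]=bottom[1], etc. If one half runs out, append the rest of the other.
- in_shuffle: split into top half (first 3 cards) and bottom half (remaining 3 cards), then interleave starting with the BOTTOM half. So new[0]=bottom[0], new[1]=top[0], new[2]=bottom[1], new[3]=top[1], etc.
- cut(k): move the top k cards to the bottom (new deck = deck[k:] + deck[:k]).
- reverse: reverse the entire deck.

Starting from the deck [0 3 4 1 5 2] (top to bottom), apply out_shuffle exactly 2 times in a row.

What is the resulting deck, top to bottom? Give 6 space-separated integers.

Answer: 0 5 1 4 3 2

Derivation:
After op 1 (out_shuffle): [0 1 3 5 4 2]
After op 2 (out_shuffle): [0 5 1 4 3 2]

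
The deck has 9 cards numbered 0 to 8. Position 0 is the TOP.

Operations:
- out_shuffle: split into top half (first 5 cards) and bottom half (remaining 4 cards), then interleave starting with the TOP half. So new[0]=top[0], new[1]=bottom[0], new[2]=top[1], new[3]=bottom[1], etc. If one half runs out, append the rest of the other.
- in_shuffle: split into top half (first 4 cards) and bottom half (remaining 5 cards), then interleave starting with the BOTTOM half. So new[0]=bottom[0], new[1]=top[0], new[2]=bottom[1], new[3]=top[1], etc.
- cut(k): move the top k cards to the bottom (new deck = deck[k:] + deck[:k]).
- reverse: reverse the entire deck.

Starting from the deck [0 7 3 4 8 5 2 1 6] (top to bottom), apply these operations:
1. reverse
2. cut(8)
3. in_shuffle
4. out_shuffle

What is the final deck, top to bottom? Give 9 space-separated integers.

After op 1 (reverse): [6 1 2 5 8 4 3 7 0]
After op 2 (cut(8)): [0 6 1 2 5 8 4 3 7]
After op 3 (in_shuffle): [5 0 8 6 4 1 3 2 7]
After op 4 (out_shuffle): [5 1 0 3 8 2 6 7 4]

Answer: 5 1 0 3 8 2 6 7 4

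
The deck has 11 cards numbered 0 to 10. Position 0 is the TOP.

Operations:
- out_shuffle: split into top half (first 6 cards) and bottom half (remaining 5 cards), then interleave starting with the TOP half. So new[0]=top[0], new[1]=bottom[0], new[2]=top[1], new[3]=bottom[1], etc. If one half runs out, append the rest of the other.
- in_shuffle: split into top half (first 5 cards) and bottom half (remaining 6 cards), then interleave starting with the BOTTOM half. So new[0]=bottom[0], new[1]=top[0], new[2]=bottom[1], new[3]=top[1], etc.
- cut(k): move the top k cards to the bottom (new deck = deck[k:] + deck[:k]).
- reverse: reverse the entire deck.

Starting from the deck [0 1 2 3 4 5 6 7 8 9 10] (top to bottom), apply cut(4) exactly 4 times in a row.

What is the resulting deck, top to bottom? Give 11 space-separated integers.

Answer: 5 6 7 8 9 10 0 1 2 3 4

Derivation:
After op 1 (cut(4)): [4 5 6 7 8 9 10 0 1 2 3]
After op 2 (cut(4)): [8 9 10 0 1 2 3 4 5 6 7]
After op 3 (cut(4)): [1 2 3 4 5 6 7 8 9 10 0]
After op 4 (cut(4)): [5 6 7 8 9 10 0 1 2 3 4]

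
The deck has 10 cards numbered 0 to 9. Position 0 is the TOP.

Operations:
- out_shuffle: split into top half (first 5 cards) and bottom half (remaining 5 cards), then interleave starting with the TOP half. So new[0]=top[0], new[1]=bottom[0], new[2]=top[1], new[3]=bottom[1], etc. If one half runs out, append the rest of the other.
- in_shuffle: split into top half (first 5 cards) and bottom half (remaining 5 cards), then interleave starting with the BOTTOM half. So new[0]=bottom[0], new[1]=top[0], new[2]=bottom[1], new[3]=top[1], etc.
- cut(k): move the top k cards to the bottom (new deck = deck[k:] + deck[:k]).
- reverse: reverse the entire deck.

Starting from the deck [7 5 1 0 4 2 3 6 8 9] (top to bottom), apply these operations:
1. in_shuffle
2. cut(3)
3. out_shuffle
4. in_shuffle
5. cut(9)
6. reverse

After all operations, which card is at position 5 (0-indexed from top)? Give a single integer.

After op 1 (in_shuffle): [2 7 3 5 6 1 8 0 9 4]
After op 2 (cut(3)): [5 6 1 8 0 9 4 2 7 3]
After op 3 (out_shuffle): [5 9 6 4 1 2 8 7 0 3]
After op 4 (in_shuffle): [2 5 8 9 7 6 0 4 3 1]
After op 5 (cut(9)): [1 2 5 8 9 7 6 0 4 3]
After op 6 (reverse): [3 4 0 6 7 9 8 5 2 1]
Position 5: card 9.

Answer: 9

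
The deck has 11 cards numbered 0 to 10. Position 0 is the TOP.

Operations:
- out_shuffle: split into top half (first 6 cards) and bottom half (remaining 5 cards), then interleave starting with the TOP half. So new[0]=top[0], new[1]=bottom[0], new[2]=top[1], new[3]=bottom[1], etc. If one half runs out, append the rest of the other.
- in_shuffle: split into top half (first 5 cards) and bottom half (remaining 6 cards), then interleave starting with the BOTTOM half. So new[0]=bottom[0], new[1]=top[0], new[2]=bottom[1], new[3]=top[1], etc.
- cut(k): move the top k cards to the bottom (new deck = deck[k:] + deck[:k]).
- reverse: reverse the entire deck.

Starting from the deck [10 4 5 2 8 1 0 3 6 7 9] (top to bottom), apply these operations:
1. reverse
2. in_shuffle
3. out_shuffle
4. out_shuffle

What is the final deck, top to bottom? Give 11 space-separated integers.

After op 1 (reverse): [9 7 6 3 0 1 8 2 5 4 10]
After op 2 (in_shuffle): [1 9 8 7 2 6 5 3 4 0 10]
After op 3 (out_shuffle): [1 5 9 3 8 4 7 0 2 10 6]
After op 4 (out_shuffle): [1 7 5 0 9 2 3 10 8 6 4]

Answer: 1 7 5 0 9 2 3 10 8 6 4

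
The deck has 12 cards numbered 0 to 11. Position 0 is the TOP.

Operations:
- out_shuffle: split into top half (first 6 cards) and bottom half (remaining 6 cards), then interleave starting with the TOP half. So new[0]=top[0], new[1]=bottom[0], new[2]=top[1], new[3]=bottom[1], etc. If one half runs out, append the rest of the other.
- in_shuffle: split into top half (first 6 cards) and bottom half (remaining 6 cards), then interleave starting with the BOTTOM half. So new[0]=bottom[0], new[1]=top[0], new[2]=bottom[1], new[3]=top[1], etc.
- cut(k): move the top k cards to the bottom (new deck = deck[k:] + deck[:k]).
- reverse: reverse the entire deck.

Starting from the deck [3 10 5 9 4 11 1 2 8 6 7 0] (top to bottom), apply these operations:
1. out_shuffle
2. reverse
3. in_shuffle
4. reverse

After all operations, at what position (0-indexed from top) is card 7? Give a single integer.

Answer: 6

Derivation:
After op 1 (out_shuffle): [3 1 10 2 5 8 9 6 4 7 11 0]
After op 2 (reverse): [0 11 7 4 6 9 8 5 2 10 1 3]
After op 3 (in_shuffle): [8 0 5 11 2 7 10 4 1 6 3 9]
After op 4 (reverse): [9 3 6 1 4 10 7 2 11 5 0 8]
Card 7 is at position 6.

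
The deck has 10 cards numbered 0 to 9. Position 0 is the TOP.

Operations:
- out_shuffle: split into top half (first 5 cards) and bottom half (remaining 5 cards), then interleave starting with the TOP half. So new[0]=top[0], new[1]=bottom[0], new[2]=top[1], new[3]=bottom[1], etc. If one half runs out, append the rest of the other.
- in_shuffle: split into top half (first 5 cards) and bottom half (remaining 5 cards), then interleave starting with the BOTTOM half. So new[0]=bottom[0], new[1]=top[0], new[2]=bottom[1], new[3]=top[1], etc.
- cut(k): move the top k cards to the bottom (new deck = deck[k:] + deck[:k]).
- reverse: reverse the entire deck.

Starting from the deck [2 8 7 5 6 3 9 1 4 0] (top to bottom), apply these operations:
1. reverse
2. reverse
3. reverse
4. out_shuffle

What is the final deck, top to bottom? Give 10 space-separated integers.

After op 1 (reverse): [0 4 1 9 3 6 5 7 8 2]
After op 2 (reverse): [2 8 7 5 6 3 9 1 4 0]
After op 3 (reverse): [0 4 1 9 3 6 5 7 8 2]
After op 4 (out_shuffle): [0 6 4 5 1 7 9 8 3 2]

Answer: 0 6 4 5 1 7 9 8 3 2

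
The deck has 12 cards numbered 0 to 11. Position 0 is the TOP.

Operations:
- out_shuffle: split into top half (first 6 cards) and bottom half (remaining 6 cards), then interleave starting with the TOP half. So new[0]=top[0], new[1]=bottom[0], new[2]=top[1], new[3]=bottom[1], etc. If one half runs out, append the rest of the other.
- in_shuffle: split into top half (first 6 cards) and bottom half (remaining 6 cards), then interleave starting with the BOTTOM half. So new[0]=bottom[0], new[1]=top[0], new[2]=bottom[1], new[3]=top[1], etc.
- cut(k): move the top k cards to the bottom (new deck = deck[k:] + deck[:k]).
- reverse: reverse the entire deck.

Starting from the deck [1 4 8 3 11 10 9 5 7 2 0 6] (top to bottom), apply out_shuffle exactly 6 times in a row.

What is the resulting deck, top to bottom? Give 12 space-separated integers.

After op 1 (out_shuffle): [1 9 4 5 8 7 3 2 11 0 10 6]
After op 2 (out_shuffle): [1 3 9 2 4 11 5 0 8 10 7 6]
After op 3 (out_shuffle): [1 5 3 0 9 8 2 10 4 7 11 6]
After op 4 (out_shuffle): [1 2 5 10 3 4 0 7 9 11 8 6]
After op 5 (out_shuffle): [1 0 2 7 5 9 10 11 3 8 4 6]
After op 6 (out_shuffle): [1 10 0 11 2 3 7 8 5 4 9 6]

Answer: 1 10 0 11 2 3 7 8 5 4 9 6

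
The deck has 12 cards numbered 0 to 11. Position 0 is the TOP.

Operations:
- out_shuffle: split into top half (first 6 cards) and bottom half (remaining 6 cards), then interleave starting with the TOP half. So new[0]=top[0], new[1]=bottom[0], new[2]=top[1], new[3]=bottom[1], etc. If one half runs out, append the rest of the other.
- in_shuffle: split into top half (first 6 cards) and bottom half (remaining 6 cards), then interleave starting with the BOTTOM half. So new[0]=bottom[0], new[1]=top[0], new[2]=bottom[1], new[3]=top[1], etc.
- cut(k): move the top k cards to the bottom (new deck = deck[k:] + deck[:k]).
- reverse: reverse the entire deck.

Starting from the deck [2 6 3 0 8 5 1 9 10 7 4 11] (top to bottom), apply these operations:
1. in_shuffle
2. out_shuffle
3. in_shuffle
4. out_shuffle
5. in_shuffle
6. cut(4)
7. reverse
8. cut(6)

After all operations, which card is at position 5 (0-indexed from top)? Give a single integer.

Answer: 10

Derivation:
After op 1 (in_shuffle): [1 2 9 6 10 3 7 0 4 8 11 5]
After op 2 (out_shuffle): [1 7 2 0 9 4 6 8 10 11 3 5]
After op 3 (in_shuffle): [6 1 8 7 10 2 11 0 3 9 5 4]
After op 4 (out_shuffle): [6 11 1 0 8 3 7 9 10 5 2 4]
After op 5 (in_shuffle): [7 6 9 11 10 1 5 0 2 8 4 3]
After op 6 (cut(4)): [10 1 5 0 2 8 4 3 7 6 9 11]
After op 7 (reverse): [11 9 6 7 3 4 8 2 0 5 1 10]
After op 8 (cut(6)): [8 2 0 5 1 10 11 9 6 7 3 4]
Position 5: card 10.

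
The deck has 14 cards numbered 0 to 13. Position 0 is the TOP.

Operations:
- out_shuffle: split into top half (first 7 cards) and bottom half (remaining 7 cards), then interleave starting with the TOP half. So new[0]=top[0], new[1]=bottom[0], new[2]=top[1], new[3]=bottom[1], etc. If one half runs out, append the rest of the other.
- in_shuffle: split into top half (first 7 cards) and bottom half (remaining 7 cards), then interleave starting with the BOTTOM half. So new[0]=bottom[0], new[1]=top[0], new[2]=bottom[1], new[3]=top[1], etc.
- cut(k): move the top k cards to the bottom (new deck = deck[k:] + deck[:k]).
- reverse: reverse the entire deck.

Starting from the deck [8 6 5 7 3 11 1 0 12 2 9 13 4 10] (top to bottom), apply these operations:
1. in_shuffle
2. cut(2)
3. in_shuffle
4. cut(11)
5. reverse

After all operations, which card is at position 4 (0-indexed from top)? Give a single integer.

After op 1 (in_shuffle): [0 8 12 6 2 5 9 7 13 3 4 11 10 1]
After op 2 (cut(2)): [12 6 2 5 9 7 13 3 4 11 10 1 0 8]
After op 3 (in_shuffle): [3 12 4 6 11 2 10 5 1 9 0 7 8 13]
After op 4 (cut(11)): [7 8 13 3 12 4 6 11 2 10 5 1 9 0]
After op 5 (reverse): [0 9 1 5 10 2 11 6 4 12 3 13 8 7]
Position 4: card 10.

Answer: 10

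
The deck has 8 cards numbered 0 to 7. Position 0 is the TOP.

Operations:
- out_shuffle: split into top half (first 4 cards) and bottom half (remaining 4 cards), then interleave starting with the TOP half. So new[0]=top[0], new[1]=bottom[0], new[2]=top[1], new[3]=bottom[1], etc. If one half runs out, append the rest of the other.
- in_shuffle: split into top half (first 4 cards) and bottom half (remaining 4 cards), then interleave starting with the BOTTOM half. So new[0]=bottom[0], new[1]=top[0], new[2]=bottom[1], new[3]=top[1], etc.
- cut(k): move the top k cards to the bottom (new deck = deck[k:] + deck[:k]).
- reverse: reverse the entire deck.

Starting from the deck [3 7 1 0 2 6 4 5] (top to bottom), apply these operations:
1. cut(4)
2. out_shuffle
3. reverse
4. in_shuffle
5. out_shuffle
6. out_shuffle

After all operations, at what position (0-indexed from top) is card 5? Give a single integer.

After op 1 (cut(4)): [2 6 4 5 3 7 1 0]
After op 2 (out_shuffle): [2 3 6 7 4 1 5 0]
After op 3 (reverse): [0 5 1 4 7 6 3 2]
After op 4 (in_shuffle): [7 0 6 5 3 1 2 4]
After op 5 (out_shuffle): [7 3 0 1 6 2 5 4]
After op 6 (out_shuffle): [7 6 3 2 0 5 1 4]
Card 5 is at position 5.

Answer: 5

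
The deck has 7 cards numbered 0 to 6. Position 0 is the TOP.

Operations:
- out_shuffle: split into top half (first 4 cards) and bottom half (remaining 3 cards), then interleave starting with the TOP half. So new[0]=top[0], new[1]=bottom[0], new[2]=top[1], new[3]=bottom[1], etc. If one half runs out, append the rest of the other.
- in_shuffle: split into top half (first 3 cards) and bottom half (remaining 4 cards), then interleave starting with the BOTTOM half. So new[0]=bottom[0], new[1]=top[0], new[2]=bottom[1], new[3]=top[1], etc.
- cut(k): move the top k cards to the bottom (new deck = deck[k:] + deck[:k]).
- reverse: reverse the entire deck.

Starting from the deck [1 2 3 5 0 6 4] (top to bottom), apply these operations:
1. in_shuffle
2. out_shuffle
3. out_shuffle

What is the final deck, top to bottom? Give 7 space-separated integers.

Answer: 5 0 6 4 1 2 3

Derivation:
After op 1 (in_shuffle): [5 1 0 2 6 3 4]
After op 2 (out_shuffle): [5 6 1 3 0 4 2]
After op 3 (out_shuffle): [5 0 6 4 1 2 3]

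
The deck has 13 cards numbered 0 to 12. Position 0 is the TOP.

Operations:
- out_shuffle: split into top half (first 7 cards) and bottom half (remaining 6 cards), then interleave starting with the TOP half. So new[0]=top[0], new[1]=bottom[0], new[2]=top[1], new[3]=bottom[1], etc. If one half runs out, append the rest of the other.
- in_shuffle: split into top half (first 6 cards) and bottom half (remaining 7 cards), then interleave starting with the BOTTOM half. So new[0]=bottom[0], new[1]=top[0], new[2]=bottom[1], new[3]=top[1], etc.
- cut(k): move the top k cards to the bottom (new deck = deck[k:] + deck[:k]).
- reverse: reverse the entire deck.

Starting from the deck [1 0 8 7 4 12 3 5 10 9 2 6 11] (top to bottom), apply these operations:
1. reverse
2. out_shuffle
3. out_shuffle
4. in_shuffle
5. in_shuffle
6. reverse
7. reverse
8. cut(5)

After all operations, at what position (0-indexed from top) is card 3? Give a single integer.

After op 1 (reverse): [11 6 2 9 10 5 3 12 4 7 8 0 1]
After op 2 (out_shuffle): [11 12 6 4 2 7 9 8 10 0 5 1 3]
After op 3 (out_shuffle): [11 8 12 10 6 0 4 5 2 1 7 3 9]
After op 4 (in_shuffle): [4 11 5 8 2 12 1 10 7 6 3 0 9]
After op 5 (in_shuffle): [1 4 10 11 7 5 6 8 3 2 0 12 9]
After op 6 (reverse): [9 12 0 2 3 8 6 5 7 11 10 4 1]
After op 7 (reverse): [1 4 10 11 7 5 6 8 3 2 0 12 9]
After op 8 (cut(5)): [5 6 8 3 2 0 12 9 1 4 10 11 7]
Card 3 is at position 3.

Answer: 3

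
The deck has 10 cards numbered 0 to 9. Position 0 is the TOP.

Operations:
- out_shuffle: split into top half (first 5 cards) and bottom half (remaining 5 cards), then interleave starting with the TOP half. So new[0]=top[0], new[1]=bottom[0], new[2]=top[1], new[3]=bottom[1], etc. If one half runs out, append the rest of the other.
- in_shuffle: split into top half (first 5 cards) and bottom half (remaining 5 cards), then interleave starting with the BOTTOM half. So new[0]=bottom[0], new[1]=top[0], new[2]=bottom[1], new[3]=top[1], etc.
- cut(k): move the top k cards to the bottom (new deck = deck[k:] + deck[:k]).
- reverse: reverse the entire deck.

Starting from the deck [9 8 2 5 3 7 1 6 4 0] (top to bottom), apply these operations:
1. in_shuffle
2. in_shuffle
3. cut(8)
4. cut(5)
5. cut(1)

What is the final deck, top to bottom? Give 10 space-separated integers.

Answer: 5 1 0 8 3 6 2 7 4 9

Derivation:
After op 1 (in_shuffle): [7 9 1 8 6 2 4 5 0 3]
After op 2 (in_shuffle): [2 7 4 9 5 1 0 8 3 6]
After op 3 (cut(8)): [3 6 2 7 4 9 5 1 0 8]
After op 4 (cut(5)): [9 5 1 0 8 3 6 2 7 4]
After op 5 (cut(1)): [5 1 0 8 3 6 2 7 4 9]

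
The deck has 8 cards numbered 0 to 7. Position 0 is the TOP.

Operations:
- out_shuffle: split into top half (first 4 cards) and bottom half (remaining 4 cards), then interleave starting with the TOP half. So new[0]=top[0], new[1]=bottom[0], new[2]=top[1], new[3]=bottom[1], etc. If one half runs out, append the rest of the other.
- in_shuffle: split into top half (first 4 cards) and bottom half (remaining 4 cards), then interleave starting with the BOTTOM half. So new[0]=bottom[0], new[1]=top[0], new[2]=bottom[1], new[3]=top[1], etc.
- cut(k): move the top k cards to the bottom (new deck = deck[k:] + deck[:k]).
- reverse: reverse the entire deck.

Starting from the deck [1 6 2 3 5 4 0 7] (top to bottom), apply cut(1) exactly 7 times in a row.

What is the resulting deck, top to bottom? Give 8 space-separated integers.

After op 1 (cut(1)): [6 2 3 5 4 0 7 1]
After op 2 (cut(1)): [2 3 5 4 0 7 1 6]
After op 3 (cut(1)): [3 5 4 0 7 1 6 2]
After op 4 (cut(1)): [5 4 0 7 1 6 2 3]
After op 5 (cut(1)): [4 0 7 1 6 2 3 5]
After op 6 (cut(1)): [0 7 1 6 2 3 5 4]
After op 7 (cut(1)): [7 1 6 2 3 5 4 0]

Answer: 7 1 6 2 3 5 4 0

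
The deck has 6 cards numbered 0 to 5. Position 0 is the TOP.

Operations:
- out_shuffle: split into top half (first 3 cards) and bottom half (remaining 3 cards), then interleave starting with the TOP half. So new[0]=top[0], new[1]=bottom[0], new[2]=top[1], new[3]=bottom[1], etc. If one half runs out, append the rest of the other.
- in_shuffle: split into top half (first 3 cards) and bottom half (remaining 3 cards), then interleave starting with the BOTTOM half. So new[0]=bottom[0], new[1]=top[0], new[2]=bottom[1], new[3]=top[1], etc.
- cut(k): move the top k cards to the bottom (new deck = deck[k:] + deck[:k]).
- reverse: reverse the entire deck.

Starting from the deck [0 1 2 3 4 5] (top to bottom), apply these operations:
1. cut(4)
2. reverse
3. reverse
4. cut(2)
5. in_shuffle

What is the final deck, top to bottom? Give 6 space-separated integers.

Answer: 3 0 4 1 5 2

Derivation:
After op 1 (cut(4)): [4 5 0 1 2 3]
After op 2 (reverse): [3 2 1 0 5 4]
After op 3 (reverse): [4 5 0 1 2 3]
After op 4 (cut(2)): [0 1 2 3 4 5]
After op 5 (in_shuffle): [3 0 4 1 5 2]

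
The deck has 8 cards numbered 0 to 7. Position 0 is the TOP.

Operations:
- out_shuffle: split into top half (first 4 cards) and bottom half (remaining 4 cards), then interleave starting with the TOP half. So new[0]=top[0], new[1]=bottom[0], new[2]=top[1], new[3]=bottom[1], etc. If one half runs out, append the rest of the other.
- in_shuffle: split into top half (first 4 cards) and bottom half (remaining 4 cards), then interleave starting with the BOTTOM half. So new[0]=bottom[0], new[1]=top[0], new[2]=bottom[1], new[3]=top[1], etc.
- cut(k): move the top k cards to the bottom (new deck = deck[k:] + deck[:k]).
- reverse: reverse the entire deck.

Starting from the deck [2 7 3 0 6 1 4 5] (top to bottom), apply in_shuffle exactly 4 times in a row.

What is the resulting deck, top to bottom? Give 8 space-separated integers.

Answer: 0 5 3 4 7 1 2 6

Derivation:
After op 1 (in_shuffle): [6 2 1 7 4 3 5 0]
After op 2 (in_shuffle): [4 6 3 2 5 1 0 7]
After op 3 (in_shuffle): [5 4 1 6 0 3 7 2]
After op 4 (in_shuffle): [0 5 3 4 7 1 2 6]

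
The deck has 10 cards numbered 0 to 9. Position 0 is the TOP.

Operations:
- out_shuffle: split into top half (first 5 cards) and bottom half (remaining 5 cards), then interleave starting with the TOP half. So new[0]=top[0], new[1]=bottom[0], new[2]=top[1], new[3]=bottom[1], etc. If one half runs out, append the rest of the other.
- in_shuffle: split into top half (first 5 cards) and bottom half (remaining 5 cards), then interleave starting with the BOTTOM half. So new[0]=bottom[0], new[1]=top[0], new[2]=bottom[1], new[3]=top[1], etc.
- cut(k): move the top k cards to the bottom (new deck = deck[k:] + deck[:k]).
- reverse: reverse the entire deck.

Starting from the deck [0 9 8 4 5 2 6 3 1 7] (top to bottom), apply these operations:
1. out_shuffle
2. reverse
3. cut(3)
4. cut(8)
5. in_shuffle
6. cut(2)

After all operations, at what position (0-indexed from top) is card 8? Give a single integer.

Answer: 7

Derivation:
After op 1 (out_shuffle): [0 2 9 6 8 3 4 1 5 7]
After op 2 (reverse): [7 5 1 4 3 8 6 9 2 0]
After op 3 (cut(3)): [4 3 8 6 9 2 0 7 5 1]
After op 4 (cut(8)): [5 1 4 3 8 6 9 2 0 7]
After op 5 (in_shuffle): [6 5 9 1 2 4 0 3 7 8]
After op 6 (cut(2)): [9 1 2 4 0 3 7 8 6 5]
Card 8 is at position 7.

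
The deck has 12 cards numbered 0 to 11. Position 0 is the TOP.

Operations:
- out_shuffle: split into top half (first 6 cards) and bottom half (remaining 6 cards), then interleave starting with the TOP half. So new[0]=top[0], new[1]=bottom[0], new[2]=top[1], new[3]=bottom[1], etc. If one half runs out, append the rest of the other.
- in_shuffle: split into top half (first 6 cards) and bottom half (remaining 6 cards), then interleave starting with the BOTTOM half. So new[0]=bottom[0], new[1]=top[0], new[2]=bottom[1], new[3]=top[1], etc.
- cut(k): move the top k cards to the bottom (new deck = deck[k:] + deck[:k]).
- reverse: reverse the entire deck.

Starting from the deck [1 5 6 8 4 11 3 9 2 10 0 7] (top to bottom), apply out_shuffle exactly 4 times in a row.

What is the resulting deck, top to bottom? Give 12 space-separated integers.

Answer: 1 10 9 11 8 5 0 2 3 4 6 7

Derivation:
After op 1 (out_shuffle): [1 3 5 9 6 2 8 10 4 0 11 7]
After op 2 (out_shuffle): [1 8 3 10 5 4 9 0 6 11 2 7]
After op 3 (out_shuffle): [1 9 8 0 3 6 10 11 5 2 4 7]
After op 4 (out_shuffle): [1 10 9 11 8 5 0 2 3 4 6 7]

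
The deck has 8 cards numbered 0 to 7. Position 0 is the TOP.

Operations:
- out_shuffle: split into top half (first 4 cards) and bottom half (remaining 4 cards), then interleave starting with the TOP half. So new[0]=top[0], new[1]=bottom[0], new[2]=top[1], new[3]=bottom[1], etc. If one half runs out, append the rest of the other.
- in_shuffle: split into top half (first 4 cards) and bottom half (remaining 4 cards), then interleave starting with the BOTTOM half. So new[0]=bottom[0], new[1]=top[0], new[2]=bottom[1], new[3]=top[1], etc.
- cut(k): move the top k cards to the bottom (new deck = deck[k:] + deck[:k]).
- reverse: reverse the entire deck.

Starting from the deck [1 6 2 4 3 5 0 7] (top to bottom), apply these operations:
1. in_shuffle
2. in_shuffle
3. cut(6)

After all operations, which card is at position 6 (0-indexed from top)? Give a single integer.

After op 1 (in_shuffle): [3 1 5 6 0 2 7 4]
After op 2 (in_shuffle): [0 3 2 1 7 5 4 6]
After op 3 (cut(6)): [4 6 0 3 2 1 7 5]
Position 6: card 7.

Answer: 7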